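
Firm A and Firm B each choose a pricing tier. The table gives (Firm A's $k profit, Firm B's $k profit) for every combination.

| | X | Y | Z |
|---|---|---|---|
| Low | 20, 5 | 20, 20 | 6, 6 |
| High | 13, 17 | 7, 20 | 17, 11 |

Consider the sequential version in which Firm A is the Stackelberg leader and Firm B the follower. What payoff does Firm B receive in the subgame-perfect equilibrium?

20

Firm B best-responds to each possible Firm A move:
- Low: BR = Y, leader payoff 20.
- High: BR = Y, leader payoff 7.
Firm A's induced payoffs are 20, 7, so Firm A commits to Low. Subgame-perfect outcome: (Low, Y) with payoffs (20, 20).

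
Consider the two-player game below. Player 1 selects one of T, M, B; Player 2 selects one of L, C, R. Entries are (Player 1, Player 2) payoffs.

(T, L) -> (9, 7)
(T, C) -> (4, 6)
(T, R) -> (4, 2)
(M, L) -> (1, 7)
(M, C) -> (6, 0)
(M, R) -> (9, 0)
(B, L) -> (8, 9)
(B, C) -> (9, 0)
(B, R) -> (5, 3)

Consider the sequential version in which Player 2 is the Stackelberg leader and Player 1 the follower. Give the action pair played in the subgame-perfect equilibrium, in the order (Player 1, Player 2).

Backward induction with Player 2 moving first.
- L → Player 1 plays T (best of 9, 1, 8); Player 2 gets 7.
- C → Player 1 plays B (best of 4, 6, 9); Player 2 gets 0.
- R → Player 1 plays M (best of 4, 9, 5); Player 2 gets 0.
Among 7, 0, 0, the best is 7 at L. Subgame-perfect outcome: (T, L) with payoffs (9, 7).

(T, L)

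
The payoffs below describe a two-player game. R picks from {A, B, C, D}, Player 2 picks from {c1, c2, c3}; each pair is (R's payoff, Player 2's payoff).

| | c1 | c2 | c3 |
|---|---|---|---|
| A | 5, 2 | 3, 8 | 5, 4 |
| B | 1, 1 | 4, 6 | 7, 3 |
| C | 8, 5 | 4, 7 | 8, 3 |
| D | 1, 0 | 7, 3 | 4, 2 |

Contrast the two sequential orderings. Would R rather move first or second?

If R leads: Player 2's best replies are A→c2, B→c2, C→c2, D→c2; R's induced payoffs 3, 4, 4, 7; outcome (D, c2), payoffs (7, 3).
If Player 2 leads: R's best replies are c1→C, c2→D, c3→C; Player 2's induced payoffs 5, 3, 3; outcome (C, c1), payoffs (8, 5).
R gets 7 moving first and 8 moving second, so R prefers to move second.

second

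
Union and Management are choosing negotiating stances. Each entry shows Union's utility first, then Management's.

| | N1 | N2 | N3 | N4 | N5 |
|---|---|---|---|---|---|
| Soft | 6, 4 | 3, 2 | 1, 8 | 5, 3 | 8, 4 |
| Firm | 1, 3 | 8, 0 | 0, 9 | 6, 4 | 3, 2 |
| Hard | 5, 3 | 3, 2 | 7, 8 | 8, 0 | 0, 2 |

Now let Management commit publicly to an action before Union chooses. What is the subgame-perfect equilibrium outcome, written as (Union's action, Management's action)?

Backward induction with Management moving first.
- N1: Union compares 6, 1, 5 and picks Soft; Management would get 4.
- N2: Union compares 3, 8, 3 and picks Firm; Management would get 0.
- N3: Union compares 1, 0, 7 and picks Hard; Management would get 8.
- N4: Union compares 5, 6, 8 and picks Hard; Management would get 0.
- N5: Union compares 8, 3, 0 and picks Soft; Management would get 4.
Maximizing over 4, 0, 8, 0, 4, Management chooses N3. Subgame-perfect outcome: (Hard, N3) with payoffs (7, 8).

(Hard, N3)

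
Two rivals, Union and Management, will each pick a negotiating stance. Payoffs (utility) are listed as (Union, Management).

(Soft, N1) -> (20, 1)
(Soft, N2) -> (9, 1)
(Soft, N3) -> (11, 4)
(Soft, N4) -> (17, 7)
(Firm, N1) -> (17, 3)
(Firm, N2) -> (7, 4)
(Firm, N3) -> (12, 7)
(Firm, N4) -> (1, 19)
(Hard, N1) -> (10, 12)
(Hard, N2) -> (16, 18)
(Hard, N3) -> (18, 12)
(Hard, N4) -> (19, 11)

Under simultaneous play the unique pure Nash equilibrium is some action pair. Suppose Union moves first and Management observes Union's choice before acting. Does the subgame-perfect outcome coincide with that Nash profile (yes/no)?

Work backward from Management's decision.
- Soft: BR = N4, leader payoff 17.
- Firm: BR = N4, leader payoff 1.
- Hard: BR = N2, leader payoff 16.
Union's induced payoffs are 17, 1, 16, so Union commits to Soft. Subgame-perfect outcome: (Soft, N4) with payoffs (17, 7).
Under simultaneous play:
Union's best replies: N1→Soft; N2→Hard; N3→Hard; N4→Hard.
Management's best replies: Soft→N4; Firm→N4; Hard→N2.
Only (Hard, N2) has each player best-responding; Nash payoffs (16, 18).
Sequential outcome (Soft, N4) differs from the Nash profile (Hard, N2).

no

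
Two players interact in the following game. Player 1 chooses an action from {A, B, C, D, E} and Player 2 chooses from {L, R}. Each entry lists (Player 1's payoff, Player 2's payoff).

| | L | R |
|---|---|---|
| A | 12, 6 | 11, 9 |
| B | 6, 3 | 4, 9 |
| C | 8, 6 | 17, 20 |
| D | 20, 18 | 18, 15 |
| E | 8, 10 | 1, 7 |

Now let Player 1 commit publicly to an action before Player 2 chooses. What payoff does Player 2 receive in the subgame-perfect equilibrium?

18

Work backward from Player 2's decision.
- A: Player 2 compares 6, 9 and picks R; Player 1 would get 11.
- B: Player 2 compares 3, 9 and picks R; Player 1 would get 4.
- C: Player 2 compares 6, 20 and picks R; Player 1 would get 17.
- D: Player 2 compares 18, 15 and picks L; Player 1 would get 20.
- E: Player 2 compares 10, 7 and picks L; Player 1 would get 8.
Maximizing over 11, 4, 17, 20, 8, Player 1 chooses D. Subgame-perfect outcome: (D, L) with payoffs (20, 18).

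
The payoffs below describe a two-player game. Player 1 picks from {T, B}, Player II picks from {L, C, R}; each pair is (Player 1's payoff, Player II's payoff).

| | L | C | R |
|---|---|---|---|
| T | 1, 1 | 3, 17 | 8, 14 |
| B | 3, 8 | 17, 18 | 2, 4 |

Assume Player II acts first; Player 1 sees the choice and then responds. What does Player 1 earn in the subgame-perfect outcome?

Work backward from Player 1's decision.
- L: BR = B, leader payoff 8.
- C: BR = B, leader payoff 18.
- R: BR = T, leader payoff 14.
Among 8, 18, 14, the best is 18 at C. Subgame-perfect outcome: (B, C) with payoffs (17, 18).

17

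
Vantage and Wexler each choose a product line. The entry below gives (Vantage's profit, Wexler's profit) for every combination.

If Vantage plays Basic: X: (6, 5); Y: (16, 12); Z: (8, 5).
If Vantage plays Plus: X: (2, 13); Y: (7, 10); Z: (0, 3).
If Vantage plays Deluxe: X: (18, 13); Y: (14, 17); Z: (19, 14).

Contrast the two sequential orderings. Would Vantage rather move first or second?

second

If Vantage leads: Wexler's best replies are Basic→Y, Plus→X, Deluxe→Y; Vantage's induced payoffs 16, 2, 14; outcome (Basic, Y), payoffs (16, 12).
If Wexler leads: Vantage's best replies are X→Deluxe, Y→Basic, Z→Deluxe; Wexler's induced payoffs 13, 12, 14; outcome (Deluxe, Z), payoffs (19, 14).
Vantage gets 16 moving first and 19 moving second, so Vantage prefers to move second.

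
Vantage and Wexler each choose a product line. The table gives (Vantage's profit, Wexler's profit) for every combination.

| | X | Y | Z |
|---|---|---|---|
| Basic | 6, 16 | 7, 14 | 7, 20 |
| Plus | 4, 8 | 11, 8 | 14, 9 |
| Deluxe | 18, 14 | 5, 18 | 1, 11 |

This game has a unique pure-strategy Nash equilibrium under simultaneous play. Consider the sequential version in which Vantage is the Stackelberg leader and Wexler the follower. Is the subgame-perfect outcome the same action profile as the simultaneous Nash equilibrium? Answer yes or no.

yes

Wexler best-responds to each possible Vantage move:
- Basic: Wexler compares 16, 14, 20 and picks Z; Vantage would get 7.
- Plus: Wexler compares 8, 8, 9 and picks Z; Vantage would get 14.
- Deluxe: Wexler compares 14, 18, 11 and picks Y; Vantage would get 5.
Maximizing over 7, 14, 5, Vantage chooses Plus. Subgame-perfect outcome: (Plus, Z) with payoffs (14, 9).
Under simultaneous play:
Vantage's best replies: X→Deluxe; Y→Plus; Z→Plus.
Wexler's best replies: Basic→Z; Plus→Z; Deluxe→Y.
Only (Plus, Z) has each player best-responding; Nash payoffs (14, 9).
Sequential outcome (Plus, Z) coincides with the Nash profile (Plus, Z).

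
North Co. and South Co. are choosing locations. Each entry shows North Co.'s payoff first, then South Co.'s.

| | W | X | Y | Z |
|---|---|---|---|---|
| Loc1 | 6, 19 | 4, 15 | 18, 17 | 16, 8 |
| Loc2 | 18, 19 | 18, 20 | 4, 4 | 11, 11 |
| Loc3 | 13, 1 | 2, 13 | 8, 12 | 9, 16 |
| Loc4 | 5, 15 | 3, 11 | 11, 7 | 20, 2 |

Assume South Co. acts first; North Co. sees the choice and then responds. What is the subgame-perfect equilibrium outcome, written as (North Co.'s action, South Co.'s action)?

(Loc2, X)

Work backward from North Co.'s decision.
- W → North Co. plays Loc2 (best of 6, 18, 13, 5); South Co. gets 19.
- X → North Co. plays Loc2 (best of 4, 18, 2, 3); South Co. gets 20.
- Y → North Co. plays Loc1 (best of 18, 4, 8, 11); South Co. gets 17.
- Z → North Co. plays Loc4 (best of 16, 11, 9, 20); South Co. gets 2.
Among 19, 20, 17, 2, the best is 20 at X. Subgame-perfect outcome: (Loc2, X) with payoffs (18, 20).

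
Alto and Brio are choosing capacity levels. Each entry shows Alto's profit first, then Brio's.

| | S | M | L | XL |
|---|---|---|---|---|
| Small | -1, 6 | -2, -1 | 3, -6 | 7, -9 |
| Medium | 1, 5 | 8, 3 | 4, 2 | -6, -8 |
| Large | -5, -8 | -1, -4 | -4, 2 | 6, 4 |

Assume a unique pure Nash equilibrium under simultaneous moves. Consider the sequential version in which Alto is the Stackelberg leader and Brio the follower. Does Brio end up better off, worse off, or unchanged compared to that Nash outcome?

Work backward from Brio's decision.
- Small: BR = S, leader payoff -1.
- Medium: BR = S, leader payoff 1.
- Large: BR = XL, leader payoff 6.
Alto's induced payoffs are -1, 1, 6, so Alto commits to Large. Subgame-perfect outcome: (Large, XL) with payoffs (6, 4).
Under simultaneous play:
Alto's best replies: S→Medium; M→Medium; L→Medium; XL→Small.
Brio's best replies: Small→S; Medium→S; Large→XL.
The unique mutual best reply is (Medium, S), giving (1, 5).
Brio earns 4 sequentially versus 5 at the Nash outcome: worse off.

worse off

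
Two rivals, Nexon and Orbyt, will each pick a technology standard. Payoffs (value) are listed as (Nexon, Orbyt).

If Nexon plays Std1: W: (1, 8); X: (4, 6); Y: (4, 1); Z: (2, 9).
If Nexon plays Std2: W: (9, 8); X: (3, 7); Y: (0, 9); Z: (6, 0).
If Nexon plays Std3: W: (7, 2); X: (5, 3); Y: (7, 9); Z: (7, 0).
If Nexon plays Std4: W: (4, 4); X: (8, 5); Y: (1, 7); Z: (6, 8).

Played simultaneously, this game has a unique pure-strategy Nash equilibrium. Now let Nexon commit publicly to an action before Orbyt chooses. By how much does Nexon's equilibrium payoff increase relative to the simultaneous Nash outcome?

0

Solve by backward induction (Nexon leads).
- Std1 → Orbyt plays Z (best of 8, 6, 1, 9); Nexon gets 2.
- Std2 → Orbyt plays Y (best of 8, 7, 9, 0); Nexon gets 0.
- Std3 → Orbyt plays Y (best of 2, 3, 9, 0); Nexon gets 7.
- Std4 → Orbyt plays Z (best of 4, 5, 7, 8); Nexon gets 6.
Among 2, 0, 7, 6, the best is 7 at Std3. Subgame-perfect outcome: (Std3, Y) with payoffs (7, 9).
Under simultaneous play:
Nexon's best replies: W→Std2; X→Std4; Y→Std3; Z→Std3.
Orbyt's best replies: Std1→Z; Std2→Y; Std3→Y; Std4→Z.
Only (Std3, Y) has each player best-responding; Nash payoffs (7, 9).
Nexon's commitment gain: 7 − 7 = 0.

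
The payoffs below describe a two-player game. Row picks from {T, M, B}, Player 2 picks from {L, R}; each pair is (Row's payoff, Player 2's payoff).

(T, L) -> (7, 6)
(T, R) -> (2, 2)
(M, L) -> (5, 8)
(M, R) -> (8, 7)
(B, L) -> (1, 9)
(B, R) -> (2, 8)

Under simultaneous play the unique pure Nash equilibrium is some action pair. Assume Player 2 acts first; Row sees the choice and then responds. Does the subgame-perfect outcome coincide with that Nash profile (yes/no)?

no

Row best-responds to each possible Player 2 move:
- L: BR = T, leader payoff 6.
- R: BR = M, leader payoff 7.
Among 6, 7, the best is 7 at R. Subgame-perfect outcome: (M, R) with payoffs (8, 7).
Now find the simultaneous Nash equilibrium.
Row's best replies: L→T; R→M.
Player 2's best replies: T→L; M→L; B→L.
Only (T, L) has each player best-responding; Nash payoffs (7, 6).
Sequential outcome (M, R) differs from the Nash profile (T, L).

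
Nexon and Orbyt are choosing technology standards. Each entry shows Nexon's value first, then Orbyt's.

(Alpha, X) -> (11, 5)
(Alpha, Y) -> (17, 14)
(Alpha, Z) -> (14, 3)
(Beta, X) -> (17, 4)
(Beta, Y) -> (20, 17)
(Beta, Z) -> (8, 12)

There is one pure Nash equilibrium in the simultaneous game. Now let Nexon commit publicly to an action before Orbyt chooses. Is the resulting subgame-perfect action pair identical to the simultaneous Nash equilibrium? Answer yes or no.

yes

Solve by backward induction (Nexon leads).
- Alpha: Orbyt compares 5, 14, 3 and picks Y; Nexon would get 17.
- Beta: Orbyt compares 4, 17, 12 and picks Y; Nexon would get 20.
Among 17, 20, the best is 20 at Beta. Subgame-perfect outcome: (Beta, Y) with payoffs (20, 17).
Now find the simultaneous Nash equilibrium.
Nexon's best replies: X→Beta; Y→Beta; Z→Alpha.
Orbyt's best replies: Alpha→Y; Beta→Y.
Only (Beta, Y) has each player best-responding; Nash payoffs (20, 17).
Sequential outcome (Beta, Y) coincides with the Nash profile (Beta, Y).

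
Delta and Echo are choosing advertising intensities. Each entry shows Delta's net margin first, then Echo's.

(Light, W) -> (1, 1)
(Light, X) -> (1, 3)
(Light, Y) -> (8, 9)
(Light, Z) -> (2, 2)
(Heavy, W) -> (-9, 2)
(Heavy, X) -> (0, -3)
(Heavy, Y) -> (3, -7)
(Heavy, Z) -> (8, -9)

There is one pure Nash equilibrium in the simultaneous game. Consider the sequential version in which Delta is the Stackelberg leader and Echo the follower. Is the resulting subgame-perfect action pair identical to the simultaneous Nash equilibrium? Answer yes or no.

Backward induction with Delta moving first.
- Light: Echo compares 1, 3, 9, 2 and picks Y; Delta would get 8.
- Heavy: Echo compares 2, -3, -7, -9 and picks W; Delta would get -9.
Delta's induced payoffs are 8, -9, so Delta commits to Light. Subgame-perfect outcome: (Light, Y) with payoffs (8, 9).
Now find the simultaneous Nash equilibrium.
Delta's best replies: W→Light; X→Light; Y→Light; Z→Heavy.
Echo's best replies: Light→Y; Heavy→W.
The unique mutual best reply is (Light, Y), giving (8, 9).
Sequential outcome (Light, Y) coincides with the Nash profile (Light, Y).

yes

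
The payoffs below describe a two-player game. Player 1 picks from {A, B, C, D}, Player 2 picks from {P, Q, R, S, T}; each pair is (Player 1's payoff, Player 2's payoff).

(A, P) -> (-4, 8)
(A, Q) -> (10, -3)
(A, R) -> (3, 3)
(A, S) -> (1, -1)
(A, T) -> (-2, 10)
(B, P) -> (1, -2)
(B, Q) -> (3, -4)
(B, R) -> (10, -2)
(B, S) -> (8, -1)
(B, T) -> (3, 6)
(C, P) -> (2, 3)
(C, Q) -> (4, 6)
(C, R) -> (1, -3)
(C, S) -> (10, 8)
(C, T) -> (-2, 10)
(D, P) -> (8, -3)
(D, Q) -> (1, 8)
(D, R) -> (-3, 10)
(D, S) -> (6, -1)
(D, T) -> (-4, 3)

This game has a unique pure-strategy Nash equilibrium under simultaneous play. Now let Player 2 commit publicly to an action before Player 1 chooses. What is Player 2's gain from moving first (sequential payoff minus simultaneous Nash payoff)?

2

Backward induction with Player 2 moving first.
- P: Player 1 compares -4, 1, 2, 8 and picks D; Player 2 would get -3.
- Q: Player 1 compares 10, 3, 4, 1 and picks A; Player 2 would get -3.
- R: Player 1 compares 3, 10, 1, -3 and picks B; Player 2 would get -2.
- S: Player 1 compares 1, 8, 10, 6 and picks C; Player 2 would get 8.
- T: Player 1 compares -2, 3, -2, -4 and picks B; Player 2 would get 6.
Among -3, -3, -2, 8, 6, the best is 8 at S. Subgame-perfect outcome: (C, S) with payoffs (10, 8).
Now find the simultaneous Nash equilibrium.
Player 1's best replies: P→D; Q→A; R→B; S→C; T→B.
Player 2's best replies: A→T; B→T; C→T; D→R.
The unique mutual best reply is (B, T), giving (3, 6).
Player 2's commitment gain: 8 − 6 = 2.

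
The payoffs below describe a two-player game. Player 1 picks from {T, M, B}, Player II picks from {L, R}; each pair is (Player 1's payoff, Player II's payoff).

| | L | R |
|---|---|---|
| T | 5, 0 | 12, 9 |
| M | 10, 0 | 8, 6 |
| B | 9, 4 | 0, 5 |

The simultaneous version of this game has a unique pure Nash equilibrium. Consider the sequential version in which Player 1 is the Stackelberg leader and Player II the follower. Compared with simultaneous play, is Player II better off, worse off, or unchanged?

Player II best-responds to each possible Player 1 move:
- T: BR = R, leader payoff 12.
- M: BR = R, leader payoff 8.
- B: BR = R, leader payoff 0.
Maximizing over 12, 8, 0, Player 1 chooses T. Subgame-perfect outcome: (T, R) with payoffs (12, 9).
Under simultaneous play:
Player 1's best replies: L→M; R→T.
Player II's best replies: T→R; M→R; B→R.
The unique mutual best reply is (T, R), giving (12, 9).
Player II earns 9 sequentially versus 9 at the Nash outcome: unchanged.

unchanged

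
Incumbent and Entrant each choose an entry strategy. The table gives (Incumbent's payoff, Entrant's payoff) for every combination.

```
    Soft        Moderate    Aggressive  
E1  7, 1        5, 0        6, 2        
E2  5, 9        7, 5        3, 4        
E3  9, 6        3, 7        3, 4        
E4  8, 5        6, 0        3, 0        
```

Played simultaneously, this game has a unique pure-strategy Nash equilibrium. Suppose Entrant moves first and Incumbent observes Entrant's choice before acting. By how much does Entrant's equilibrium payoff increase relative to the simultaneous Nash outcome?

Incumbent best-responds to each possible Entrant move:
- Soft → Incumbent plays E3 (best of 7, 5, 9, 8); Entrant gets 6.
- Moderate → Incumbent plays E2 (best of 5, 7, 3, 6); Entrant gets 5.
- Aggressive → Incumbent plays E1 (best of 6, 3, 3, 3); Entrant gets 2.
Entrant's induced payoffs are 6, 5, 2, so Entrant commits to Soft. Subgame-perfect outcome: (E3, Soft) with payoffs (9, 6).
For the simultaneous game, intersect best replies.
Incumbent's best replies: Soft→E3; Moderate→E2; Aggressive→E1.
Entrant's best replies: E1→Aggressive; E2→Soft; E3→Moderate; E4→Soft.
The unique mutual best reply is (E1, Aggressive), giving (6, 2).
Entrant's commitment gain: 6 − 2 = 4.

4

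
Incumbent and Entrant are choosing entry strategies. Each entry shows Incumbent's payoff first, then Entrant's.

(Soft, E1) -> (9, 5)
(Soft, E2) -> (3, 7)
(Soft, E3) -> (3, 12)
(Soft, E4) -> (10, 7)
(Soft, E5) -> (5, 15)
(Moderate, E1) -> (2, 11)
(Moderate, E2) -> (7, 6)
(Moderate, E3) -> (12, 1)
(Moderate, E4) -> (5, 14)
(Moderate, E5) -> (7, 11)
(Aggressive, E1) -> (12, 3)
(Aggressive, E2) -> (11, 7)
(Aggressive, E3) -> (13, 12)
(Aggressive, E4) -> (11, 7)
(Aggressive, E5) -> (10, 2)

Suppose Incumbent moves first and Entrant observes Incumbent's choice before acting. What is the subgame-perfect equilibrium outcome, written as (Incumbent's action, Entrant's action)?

Work backward from Entrant's decision.
- Soft → Entrant plays E5 (best of 5, 7, 12, 7, 15); Incumbent gets 5.
- Moderate → Entrant plays E4 (best of 11, 6, 1, 14, 11); Incumbent gets 5.
- Aggressive → Entrant plays E3 (best of 3, 7, 12, 7, 2); Incumbent gets 13.
Among 5, 5, 13, the best is 13 at Aggressive. Subgame-perfect outcome: (Aggressive, E3) with payoffs (13, 12).

(Aggressive, E3)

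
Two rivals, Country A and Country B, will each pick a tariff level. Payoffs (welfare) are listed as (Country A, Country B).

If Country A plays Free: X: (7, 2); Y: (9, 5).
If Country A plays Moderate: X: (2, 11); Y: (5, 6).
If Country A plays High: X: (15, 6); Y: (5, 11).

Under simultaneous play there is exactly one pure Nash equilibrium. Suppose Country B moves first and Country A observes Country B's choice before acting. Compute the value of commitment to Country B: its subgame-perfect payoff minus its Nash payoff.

Work backward from Country A's decision.
- X: Country A compares 7, 2, 15 and picks High; Country B would get 6.
- Y: Country A compares 9, 5, 5 and picks Free; Country B would get 5.
Maximizing over 6, 5, Country B chooses X. Subgame-perfect outcome: (High, X) with payoffs (15, 6).
Under simultaneous play:
Country A's best replies: X→High; Y→Free.
Country B's best replies: Free→Y; Moderate→X; High→Y.
The unique mutual best reply is (Free, Y), giving (9, 5).
Country B's commitment gain: 6 − 5 = 1.

1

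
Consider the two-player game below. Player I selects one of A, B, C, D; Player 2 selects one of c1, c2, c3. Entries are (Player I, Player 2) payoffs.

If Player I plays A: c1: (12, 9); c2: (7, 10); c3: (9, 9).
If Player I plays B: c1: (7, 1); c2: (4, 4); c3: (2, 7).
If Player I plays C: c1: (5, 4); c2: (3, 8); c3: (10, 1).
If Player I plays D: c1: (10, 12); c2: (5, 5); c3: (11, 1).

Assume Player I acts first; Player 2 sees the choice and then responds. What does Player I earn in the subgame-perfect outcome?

Solve by backward induction (Player I leads).
- A → Player 2 plays c2 (best of 9, 10, 9); Player I gets 7.
- B → Player 2 plays c3 (best of 1, 4, 7); Player I gets 2.
- C → Player 2 plays c2 (best of 4, 8, 1); Player I gets 3.
- D → Player 2 plays c1 (best of 12, 5, 1); Player I gets 10.
Player I's induced payoffs are 7, 2, 3, 10, so Player I commits to D. Subgame-perfect outcome: (D, c1) with payoffs (10, 12).

10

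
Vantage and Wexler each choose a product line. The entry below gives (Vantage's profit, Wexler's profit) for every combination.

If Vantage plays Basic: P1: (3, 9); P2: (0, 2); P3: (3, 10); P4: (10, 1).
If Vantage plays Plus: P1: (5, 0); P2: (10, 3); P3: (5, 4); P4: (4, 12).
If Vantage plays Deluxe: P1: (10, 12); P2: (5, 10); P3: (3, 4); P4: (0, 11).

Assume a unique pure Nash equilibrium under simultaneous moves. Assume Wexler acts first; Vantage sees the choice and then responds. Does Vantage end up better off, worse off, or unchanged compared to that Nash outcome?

unchanged

Work backward from Vantage's decision.
- P1 → Vantage plays Deluxe (best of 3, 5, 10); Wexler gets 12.
- P2 → Vantage plays Plus (best of 0, 10, 5); Wexler gets 3.
- P3 → Vantage plays Plus (best of 3, 5, 3); Wexler gets 4.
- P4 → Vantage plays Basic (best of 10, 4, 0); Wexler gets 1.
Maximizing over 12, 3, 4, 1, Wexler chooses P1. Subgame-perfect outcome: (Deluxe, P1) with payoffs (10, 12).
Under simultaneous play:
Vantage's best replies: P1→Deluxe; P2→Plus; P3→Plus; P4→Basic.
Wexler's best replies: Basic→P3; Plus→P4; Deluxe→P1.
The unique mutual best reply is (Deluxe, P1), giving (10, 12).
Vantage earns 10 sequentially versus 10 at the Nash outcome: unchanged.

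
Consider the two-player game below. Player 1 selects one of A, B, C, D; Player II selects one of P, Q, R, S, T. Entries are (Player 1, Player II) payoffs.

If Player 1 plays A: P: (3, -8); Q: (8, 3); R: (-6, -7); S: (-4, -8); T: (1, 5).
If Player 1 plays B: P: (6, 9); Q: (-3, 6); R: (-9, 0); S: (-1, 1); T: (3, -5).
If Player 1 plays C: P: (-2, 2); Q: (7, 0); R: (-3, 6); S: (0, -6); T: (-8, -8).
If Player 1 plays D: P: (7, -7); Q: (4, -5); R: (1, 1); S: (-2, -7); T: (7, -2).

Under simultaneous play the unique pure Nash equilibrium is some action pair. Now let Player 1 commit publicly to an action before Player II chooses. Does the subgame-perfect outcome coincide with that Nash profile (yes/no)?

Player II best-responds to each possible Player 1 move:
- A → Player II plays T (best of -8, 3, -7, -8, 5); Player 1 gets 1.
- B → Player II plays P (best of 9, 6, 0, 1, -5); Player 1 gets 6.
- C → Player II plays R (best of 2, 0, 6, -6, -8); Player 1 gets -3.
- D → Player II plays R (best of -7, -5, 1, -7, -2); Player 1 gets 1.
Among 1, 6, -3, 1, the best is 6 at B. Subgame-perfect outcome: (B, P) with payoffs (6, 9).
Under simultaneous play:
Player 1's best replies: P→D; Q→A; R→D; S→C; T→D.
Player II's best replies: A→T; B→P; C→R; D→R.
The unique mutual best reply is (D, R), giving (1, 1).
Sequential outcome (B, P) differs from the Nash profile (D, R).

no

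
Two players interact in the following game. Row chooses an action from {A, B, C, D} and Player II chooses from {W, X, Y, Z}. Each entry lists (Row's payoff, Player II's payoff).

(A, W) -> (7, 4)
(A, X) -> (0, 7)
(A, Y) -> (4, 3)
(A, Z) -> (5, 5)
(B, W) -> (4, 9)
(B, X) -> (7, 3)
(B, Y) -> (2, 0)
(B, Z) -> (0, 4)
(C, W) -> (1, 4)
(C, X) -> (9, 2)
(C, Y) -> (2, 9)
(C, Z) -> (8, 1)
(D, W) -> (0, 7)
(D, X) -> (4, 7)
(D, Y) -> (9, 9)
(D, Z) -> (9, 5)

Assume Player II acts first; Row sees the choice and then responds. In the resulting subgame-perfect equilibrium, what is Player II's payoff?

Row best-responds to each possible Player II move:
- W: BR = A, leader payoff 4.
- X: BR = C, leader payoff 2.
- Y: BR = D, leader payoff 9.
- Z: BR = D, leader payoff 5.
Maximizing over 4, 2, 9, 5, Player II chooses Y. Subgame-perfect outcome: (D, Y) with payoffs (9, 9).

9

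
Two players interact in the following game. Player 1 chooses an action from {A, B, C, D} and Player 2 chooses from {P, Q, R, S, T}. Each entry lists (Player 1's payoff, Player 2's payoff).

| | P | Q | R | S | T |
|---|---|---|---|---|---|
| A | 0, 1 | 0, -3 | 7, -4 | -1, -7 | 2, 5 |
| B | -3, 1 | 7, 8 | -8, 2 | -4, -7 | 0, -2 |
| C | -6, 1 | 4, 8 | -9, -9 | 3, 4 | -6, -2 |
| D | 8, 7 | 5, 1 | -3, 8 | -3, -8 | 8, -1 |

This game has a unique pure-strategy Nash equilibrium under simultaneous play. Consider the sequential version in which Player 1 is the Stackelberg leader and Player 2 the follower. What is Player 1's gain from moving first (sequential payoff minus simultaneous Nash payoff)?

Player 2 best-responds to each possible Player 1 move:
- A: BR = T, leader payoff 2.
- B: BR = Q, leader payoff 7.
- C: BR = Q, leader payoff 4.
- D: BR = R, leader payoff -3.
Player 1's induced payoffs are 2, 7, 4, -3, so Player 1 commits to B. Subgame-perfect outcome: (B, Q) with payoffs (7, 8).
For the simultaneous game, intersect best replies.
Player 1's best replies: P→D; Q→B; R→A; S→C; T→D.
Player 2's best replies: A→T; B→Q; C→Q; D→R.
Only (B, Q) has each player best-responding; Nash payoffs (7, 8).
Player 1's commitment gain: 7 − 7 = 0.

0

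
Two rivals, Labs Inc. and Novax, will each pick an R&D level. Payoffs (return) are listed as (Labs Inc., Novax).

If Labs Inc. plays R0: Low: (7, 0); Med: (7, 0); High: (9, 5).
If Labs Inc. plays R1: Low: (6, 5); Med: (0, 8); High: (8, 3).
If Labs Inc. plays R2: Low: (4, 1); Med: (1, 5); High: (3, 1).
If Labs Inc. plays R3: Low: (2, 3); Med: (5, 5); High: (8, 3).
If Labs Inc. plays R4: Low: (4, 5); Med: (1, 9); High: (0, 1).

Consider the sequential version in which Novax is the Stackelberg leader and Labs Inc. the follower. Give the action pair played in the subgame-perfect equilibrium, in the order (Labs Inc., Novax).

Work backward from Labs Inc.'s decision.
- Low → Labs Inc. plays R0 (best of 7, 6, 4, 2, 4); Novax gets 0.
- Med → Labs Inc. plays R0 (best of 7, 0, 1, 5, 1); Novax gets 0.
- High → Labs Inc. plays R0 (best of 9, 8, 3, 8, 0); Novax gets 5.
Novax's induced payoffs are 0, 0, 5, so Novax commits to High. Subgame-perfect outcome: (R0, High) with payoffs (9, 5).

(R0, High)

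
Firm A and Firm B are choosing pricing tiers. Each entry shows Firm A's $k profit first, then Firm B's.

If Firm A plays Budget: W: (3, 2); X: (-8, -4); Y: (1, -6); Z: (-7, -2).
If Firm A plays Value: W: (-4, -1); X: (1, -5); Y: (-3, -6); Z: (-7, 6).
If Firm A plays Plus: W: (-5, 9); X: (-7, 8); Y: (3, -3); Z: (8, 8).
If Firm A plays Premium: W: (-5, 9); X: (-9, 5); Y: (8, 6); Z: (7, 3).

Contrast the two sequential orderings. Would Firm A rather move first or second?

If Firm A leads: Firm B's best replies are Budget→W, Value→Z, Plus→W, Premium→W; Firm A's induced payoffs 3, -7, -5, -5; outcome (Budget, W), payoffs (3, 2).
If Firm B leads: Firm A's best replies are W→Budget, X→Value, Y→Premium, Z→Plus; Firm B's induced payoffs 2, -5, 6, 8; outcome (Plus, Z), payoffs (8, 8).
Firm A gets 3 moving first and 8 moving second, so Firm A prefers to move second.

second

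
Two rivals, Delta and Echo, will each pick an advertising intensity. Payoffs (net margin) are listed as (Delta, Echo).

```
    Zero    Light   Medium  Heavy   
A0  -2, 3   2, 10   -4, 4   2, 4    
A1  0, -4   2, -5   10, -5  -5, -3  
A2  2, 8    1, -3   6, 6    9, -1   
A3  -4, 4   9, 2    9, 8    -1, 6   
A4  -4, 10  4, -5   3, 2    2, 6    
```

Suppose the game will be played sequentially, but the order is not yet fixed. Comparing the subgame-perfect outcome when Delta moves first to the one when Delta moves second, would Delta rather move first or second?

first

If Delta leads: Echo's best replies are A0→Light, A1→Heavy, A2→Zero, A3→Medium, A4→Zero; Delta's induced payoffs 2, -5, 2, 9, -4; outcome (A3, Medium), payoffs (9, 8).
If Echo leads: Delta's best replies are Zero→A2, Light→A3, Medium→A1, Heavy→A2; Echo's induced payoffs 8, 2, -5, -1; outcome (A2, Zero), payoffs (2, 8).
Delta gets 9 moving first and 2 moving second, so Delta prefers to move first.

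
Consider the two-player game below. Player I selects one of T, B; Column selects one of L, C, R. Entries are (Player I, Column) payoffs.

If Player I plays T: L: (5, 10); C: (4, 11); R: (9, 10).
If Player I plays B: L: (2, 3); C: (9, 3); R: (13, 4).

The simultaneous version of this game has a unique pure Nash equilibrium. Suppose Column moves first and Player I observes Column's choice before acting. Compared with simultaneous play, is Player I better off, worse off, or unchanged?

Solve by backward induction (Column leads).
- L: Player I compares 5, 2 and picks T; Column would get 10.
- C: Player I compares 4, 9 and picks B; Column would get 3.
- R: Player I compares 9, 13 and picks B; Column would get 4.
Among 10, 3, 4, the best is 10 at L. Subgame-perfect outcome: (T, L) with payoffs (5, 10).
For the simultaneous game, intersect best replies.
Player I's best replies: L→T; C→B; R→B.
Column's best replies: T→C; B→R.
Only (B, R) has each player best-responding; Nash payoffs (13, 4).
Player I earns 5 sequentially versus 13 at the Nash outcome: worse off.

worse off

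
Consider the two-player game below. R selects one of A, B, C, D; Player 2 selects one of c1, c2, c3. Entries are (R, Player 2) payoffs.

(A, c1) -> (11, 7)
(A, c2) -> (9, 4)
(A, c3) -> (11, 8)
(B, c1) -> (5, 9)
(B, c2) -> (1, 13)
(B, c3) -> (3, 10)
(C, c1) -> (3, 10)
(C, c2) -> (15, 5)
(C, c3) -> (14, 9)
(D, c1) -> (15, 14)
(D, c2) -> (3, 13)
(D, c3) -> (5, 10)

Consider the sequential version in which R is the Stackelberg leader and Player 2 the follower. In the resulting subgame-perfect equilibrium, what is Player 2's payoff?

Solve by backward induction (R leads).
- A → Player 2 plays c3 (best of 7, 4, 8); R gets 11.
- B → Player 2 plays c2 (best of 9, 13, 10); R gets 1.
- C → Player 2 plays c1 (best of 10, 5, 9); R gets 3.
- D → Player 2 plays c1 (best of 14, 13, 10); R gets 15.
R's induced payoffs are 11, 1, 3, 15, so R commits to D. Subgame-perfect outcome: (D, c1) with payoffs (15, 14).

14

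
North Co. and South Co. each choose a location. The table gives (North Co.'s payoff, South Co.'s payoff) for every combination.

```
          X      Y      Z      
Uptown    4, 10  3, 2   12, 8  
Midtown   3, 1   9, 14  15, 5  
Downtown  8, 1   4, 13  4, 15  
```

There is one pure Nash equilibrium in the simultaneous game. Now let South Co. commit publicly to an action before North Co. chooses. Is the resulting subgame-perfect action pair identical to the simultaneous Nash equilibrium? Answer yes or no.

yes

Work backward from North Co.'s decision.
- X: North Co. compares 4, 3, 8 and picks Downtown; South Co. would get 1.
- Y: North Co. compares 3, 9, 4 and picks Midtown; South Co. would get 14.
- Z: North Co. compares 12, 15, 4 and picks Midtown; South Co. would get 5.
Among 1, 14, 5, the best is 14 at Y. Subgame-perfect outcome: (Midtown, Y) with payoffs (9, 14).
Now find the simultaneous Nash equilibrium.
North Co.'s best replies: X→Downtown; Y→Midtown; Z→Midtown.
South Co.'s best replies: Uptown→X; Midtown→Y; Downtown→Z.
The unique mutual best reply is (Midtown, Y), giving (9, 14).
Sequential outcome (Midtown, Y) coincides with the Nash profile (Midtown, Y).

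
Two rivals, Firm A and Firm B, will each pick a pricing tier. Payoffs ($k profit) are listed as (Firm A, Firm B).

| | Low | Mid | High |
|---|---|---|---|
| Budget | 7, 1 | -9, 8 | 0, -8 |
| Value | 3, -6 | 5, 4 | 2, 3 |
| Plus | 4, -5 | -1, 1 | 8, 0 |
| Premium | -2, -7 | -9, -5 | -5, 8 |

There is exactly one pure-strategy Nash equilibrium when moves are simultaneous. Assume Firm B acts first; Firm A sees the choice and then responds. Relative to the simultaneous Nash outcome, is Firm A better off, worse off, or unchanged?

unchanged

Solve by backward induction (Firm B leads).
- Low: Firm A compares 7, 3, 4, -2 and picks Budget; Firm B would get 1.
- Mid: Firm A compares -9, 5, -1, -9 and picks Value; Firm B would get 4.
- High: Firm A compares 0, 2, 8, -5 and picks Plus; Firm B would get 0.
Maximizing over 1, 4, 0, Firm B chooses Mid. Subgame-perfect outcome: (Value, Mid) with payoffs (5, 4).
Now find the simultaneous Nash equilibrium.
Firm A's best replies: Low→Budget; Mid→Value; High→Plus.
Firm B's best replies: Budget→Mid; Value→Mid; Plus→Mid; Premium→High.
The unique mutual best reply is (Value, Mid), giving (5, 4).
Firm A earns 5 sequentially versus 5 at the Nash outcome: unchanged.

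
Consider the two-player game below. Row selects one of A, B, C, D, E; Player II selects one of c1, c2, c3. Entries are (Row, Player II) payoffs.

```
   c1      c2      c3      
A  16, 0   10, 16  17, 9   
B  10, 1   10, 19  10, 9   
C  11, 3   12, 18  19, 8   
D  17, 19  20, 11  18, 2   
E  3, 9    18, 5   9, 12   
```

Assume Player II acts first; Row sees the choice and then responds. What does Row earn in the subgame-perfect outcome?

17

Solve by backward induction (Player II leads).
- c1: Row compares 16, 10, 11, 17, 3 and picks D; Player II would get 19.
- c2: Row compares 10, 10, 12, 20, 18 and picks D; Player II would get 11.
- c3: Row compares 17, 10, 19, 18, 9 and picks C; Player II would get 8.
Maximizing over 19, 11, 8, Player II chooses c1. Subgame-perfect outcome: (D, c1) with payoffs (17, 19).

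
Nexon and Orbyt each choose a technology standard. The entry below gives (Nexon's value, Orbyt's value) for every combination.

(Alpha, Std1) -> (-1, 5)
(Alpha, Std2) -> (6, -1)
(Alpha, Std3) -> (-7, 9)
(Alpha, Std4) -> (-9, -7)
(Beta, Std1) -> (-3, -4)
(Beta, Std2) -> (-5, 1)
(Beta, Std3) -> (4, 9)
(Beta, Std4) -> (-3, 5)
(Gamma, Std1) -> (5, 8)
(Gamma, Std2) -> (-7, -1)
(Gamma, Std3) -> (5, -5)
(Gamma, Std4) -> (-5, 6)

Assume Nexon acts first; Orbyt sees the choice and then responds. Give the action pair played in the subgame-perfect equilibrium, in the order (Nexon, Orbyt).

Backward induction with Nexon moving first.
- Alpha: BR = Std3, leader payoff -7.
- Beta: BR = Std3, leader payoff 4.
- Gamma: BR = Std1, leader payoff 5.
Nexon's induced payoffs are -7, 4, 5, so Nexon commits to Gamma. Subgame-perfect outcome: (Gamma, Std1) with payoffs (5, 8).

(Gamma, Std1)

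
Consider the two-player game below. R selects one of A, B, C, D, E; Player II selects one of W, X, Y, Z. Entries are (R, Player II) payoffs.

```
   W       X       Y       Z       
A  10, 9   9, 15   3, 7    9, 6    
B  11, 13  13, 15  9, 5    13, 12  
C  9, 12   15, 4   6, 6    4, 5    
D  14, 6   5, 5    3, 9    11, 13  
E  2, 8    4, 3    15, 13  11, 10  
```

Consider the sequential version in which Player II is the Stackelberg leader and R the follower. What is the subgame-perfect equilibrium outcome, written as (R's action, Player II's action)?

Work backward from R's decision.
- W → R plays D (best of 10, 11, 9, 14, 2); Player II gets 6.
- X → R plays C (best of 9, 13, 15, 5, 4); Player II gets 4.
- Y → R plays E (best of 3, 9, 6, 3, 15); Player II gets 13.
- Z → R plays B (best of 9, 13, 4, 11, 11); Player II gets 12.
Among 6, 4, 13, 12, the best is 13 at Y. Subgame-perfect outcome: (E, Y) with payoffs (15, 13).

(E, Y)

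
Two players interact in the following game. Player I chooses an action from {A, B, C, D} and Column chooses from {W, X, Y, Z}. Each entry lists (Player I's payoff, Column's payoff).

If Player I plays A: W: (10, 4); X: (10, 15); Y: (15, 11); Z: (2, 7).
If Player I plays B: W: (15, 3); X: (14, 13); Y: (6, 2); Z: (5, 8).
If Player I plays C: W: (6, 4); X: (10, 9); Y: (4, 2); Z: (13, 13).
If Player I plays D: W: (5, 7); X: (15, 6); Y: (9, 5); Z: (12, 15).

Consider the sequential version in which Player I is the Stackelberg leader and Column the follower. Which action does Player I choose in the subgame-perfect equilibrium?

B

Column best-responds to each possible Player I move:
- A: Column compares 4, 15, 11, 7 and picks X; Player I would get 10.
- B: Column compares 3, 13, 2, 8 and picks X; Player I would get 14.
- C: Column compares 4, 9, 2, 13 and picks Z; Player I would get 13.
- D: Column compares 7, 6, 5, 15 and picks Z; Player I would get 12.
Among 10, 14, 13, 12, the best is 14 at B. Subgame-perfect outcome: (B, X) with payoffs (14, 13).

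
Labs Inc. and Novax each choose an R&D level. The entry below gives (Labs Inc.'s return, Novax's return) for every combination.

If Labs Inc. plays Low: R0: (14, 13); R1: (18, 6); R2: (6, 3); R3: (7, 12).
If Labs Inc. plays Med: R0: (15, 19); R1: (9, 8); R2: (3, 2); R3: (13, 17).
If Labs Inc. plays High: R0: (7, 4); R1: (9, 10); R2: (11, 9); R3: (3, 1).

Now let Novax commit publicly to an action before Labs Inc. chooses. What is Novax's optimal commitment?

R0

Backward induction with Novax moving first.
- R0 → Labs Inc. plays Med (best of 14, 15, 7); Novax gets 19.
- R1 → Labs Inc. plays Low (best of 18, 9, 9); Novax gets 6.
- R2 → Labs Inc. plays High (best of 6, 3, 11); Novax gets 9.
- R3 → Labs Inc. plays Med (best of 7, 13, 3); Novax gets 17.
Maximizing over 19, 6, 9, 17, Novax chooses R0. Subgame-perfect outcome: (Med, R0) with payoffs (15, 19).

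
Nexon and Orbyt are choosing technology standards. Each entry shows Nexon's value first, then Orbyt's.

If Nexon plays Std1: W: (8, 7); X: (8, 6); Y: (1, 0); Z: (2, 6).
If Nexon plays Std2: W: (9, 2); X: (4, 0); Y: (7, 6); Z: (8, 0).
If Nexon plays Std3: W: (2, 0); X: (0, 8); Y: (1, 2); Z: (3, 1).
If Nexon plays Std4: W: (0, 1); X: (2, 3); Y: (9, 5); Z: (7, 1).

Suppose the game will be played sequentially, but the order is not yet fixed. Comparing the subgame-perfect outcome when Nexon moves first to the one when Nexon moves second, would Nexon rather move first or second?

first

If Nexon leads: Orbyt's best replies are Std1→W, Std2→Y, Std3→X, Std4→Y; Nexon's induced payoffs 8, 7, 0, 9; outcome (Std4, Y), payoffs (9, 5).
If Orbyt leads: Nexon's best replies are W→Std2, X→Std1, Y→Std4, Z→Std2; Orbyt's induced payoffs 2, 6, 5, 0; outcome (Std1, X), payoffs (8, 6).
Nexon gets 9 moving first and 8 moving second, so Nexon prefers to move first.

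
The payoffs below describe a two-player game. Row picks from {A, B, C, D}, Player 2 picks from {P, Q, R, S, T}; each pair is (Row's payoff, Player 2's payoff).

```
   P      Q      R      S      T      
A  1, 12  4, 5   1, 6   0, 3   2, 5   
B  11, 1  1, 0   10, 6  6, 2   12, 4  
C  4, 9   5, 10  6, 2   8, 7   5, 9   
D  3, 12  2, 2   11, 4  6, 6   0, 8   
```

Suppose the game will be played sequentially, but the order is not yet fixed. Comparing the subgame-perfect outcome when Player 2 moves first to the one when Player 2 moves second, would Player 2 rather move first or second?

first

If Row leads: Player 2's best replies are A→P, B→R, C→Q, D→P; Row's induced payoffs 1, 10, 5, 3; outcome (B, R), payoffs (10, 6).
If Player 2 leads: Row's best replies are P→B, Q→C, R→D, S→C, T→B; Player 2's induced payoffs 1, 10, 4, 7, 4; outcome (C, Q), payoffs (5, 10).
Player 2 gets 10 moving first and 6 moving second, so Player 2 prefers to move first.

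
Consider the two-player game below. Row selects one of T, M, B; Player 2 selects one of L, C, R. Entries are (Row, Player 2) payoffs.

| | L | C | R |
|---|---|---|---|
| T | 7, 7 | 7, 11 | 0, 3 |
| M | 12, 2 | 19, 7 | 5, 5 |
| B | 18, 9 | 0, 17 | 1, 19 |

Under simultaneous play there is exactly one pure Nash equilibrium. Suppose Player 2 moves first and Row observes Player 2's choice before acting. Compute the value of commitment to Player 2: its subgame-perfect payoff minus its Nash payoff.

2

Work backward from Row's decision.
- L: Row compares 7, 12, 18 and picks B; Player 2 would get 9.
- C: Row compares 7, 19, 0 and picks M; Player 2 would get 7.
- R: Row compares 0, 5, 1 and picks M; Player 2 would get 5.
Player 2's induced payoffs are 9, 7, 5, so Player 2 commits to L. Subgame-perfect outcome: (B, L) with payoffs (18, 9).
For the simultaneous game, intersect best replies.
Row's best replies: L→B; C→M; R→M.
Player 2's best replies: T→C; M→C; B→R.
The unique mutual best reply is (M, C), giving (19, 7).
Player 2's commitment gain: 9 − 7 = 2.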